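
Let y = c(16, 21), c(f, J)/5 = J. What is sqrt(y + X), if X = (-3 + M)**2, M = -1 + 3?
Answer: sqrt(106) ≈ 10.296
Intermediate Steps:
c(f, J) = 5*J
y = 105 (y = 5*21 = 105)
M = 2
X = 1 (X = (-3 + 2)**2 = (-1)**2 = 1)
sqrt(y + X) = sqrt(105 + 1) = sqrt(106)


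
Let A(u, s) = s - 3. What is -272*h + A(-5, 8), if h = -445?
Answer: 121045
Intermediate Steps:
A(u, s) = -3 + s
-272*h + A(-5, 8) = -272*(-445) + (-3 + 8) = 121040 + 5 = 121045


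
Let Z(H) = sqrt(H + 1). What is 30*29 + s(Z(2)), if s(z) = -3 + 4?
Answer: 871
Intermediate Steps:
Z(H) = sqrt(1 + H)
s(z) = 1
30*29 + s(Z(2)) = 30*29 + 1 = 870 + 1 = 871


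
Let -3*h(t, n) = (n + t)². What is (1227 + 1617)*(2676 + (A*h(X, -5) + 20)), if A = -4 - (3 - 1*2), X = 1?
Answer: 7743264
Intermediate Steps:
A = -5 (A = -4 - (3 - 2) = -4 - 1*1 = -4 - 1 = -5)
h(t, n) = -(n + t)²/3
(1227 + 1617)*(2676 + (A*h(X, -5) + 20)) = (1227 + 1617)*(2676 + (-(-5)*(-5 + 1)²/3 + 20)) = 2844*(2676 + (-(-5)*(-4)²/3 + 20)) = 2844*(2676 + (-(-5)*16/3 + 20)) = 2844*(2676 + (-5*(-16/3) + 20)) = 2844*(2676 + (80/3 + 20)) = 2844*(2676 + 140/3) = 2844*(8168/3) = 7743264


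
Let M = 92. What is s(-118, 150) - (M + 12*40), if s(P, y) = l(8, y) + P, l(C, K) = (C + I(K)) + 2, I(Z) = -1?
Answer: -681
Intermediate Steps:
l(C, K) = 1 + C (l(C, K) = (C - 1) + 2 = (-1 + C) + 2 = 1 + C)
s(P, y) = 9 + P (s(P, y) = (1 + 8) + P = 9 + P)
s(-118, 150) - (M + 12*40) = (9 - 118) - (92 + 12*40) = -109 - (92 + 480) = -109 - 1*572 = -109 - 572 = -681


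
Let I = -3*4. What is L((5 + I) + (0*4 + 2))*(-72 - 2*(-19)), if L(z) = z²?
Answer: -850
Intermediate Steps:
I = -12
L((5 + I) + (0*4 + 2))*(-72 - 2*(-19)) = ((5 - 12) + (0*4 + 2))²*(-72 - 2*(-19)) = (-7 + (0 + 2))²*(-72 + 38) = (-7 + 2)²*(-34) = (-5)²*(-34) = 25*(-34) = -850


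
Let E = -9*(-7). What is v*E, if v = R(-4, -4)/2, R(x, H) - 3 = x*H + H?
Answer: 945/2 ≈ 472.50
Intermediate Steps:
R(x, H) = 3 + H + H*x (R(x, H) = 3 + (x*H + H) = 3 + (H*x + H) = 3 + (H + H*x) = 3 + H + H*x)
v = 15/2 (v = (3 - 4 - 4*(-4))/2 = (3 - 4 + 16)*(½) = 15*(½) = 15/2 ≈ 7.5000)
E = 63
v*E = (15/2)*63 = 945/2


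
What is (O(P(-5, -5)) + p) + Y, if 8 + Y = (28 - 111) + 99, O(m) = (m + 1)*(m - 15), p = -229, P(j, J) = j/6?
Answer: -8051/36 ≈ -223.64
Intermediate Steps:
P(j, J) = j/6 (P(j, J) = j*(1/6) = j/6)
O(m) = (1 + m)*(-15 + m)
Y = 8 (Y = -8 + ((28 - 111) + 99) = -8 + (-83 + 99) = -8 + 16 = 8)
(O(P(-5, -5)) + p) + Y = ((-15 + ((1/6)*(-5))**2 - 7*(-5)/3) - 229) + 8 = ((-15 + (-5/6)**2 - 14*(-5/6)) - 229) + 8 = ((-15 + 25/36 + 35/3) - 229) + 8 = (-95/36 - 229) + 8 = -8339/36 + 8 = -8051/36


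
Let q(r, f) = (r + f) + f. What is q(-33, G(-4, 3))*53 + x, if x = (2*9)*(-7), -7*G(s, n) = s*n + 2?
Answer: -12065/7 ≈ -1723.6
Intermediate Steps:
G(s, n) = -2/7 - n*s/7 (G(s, n) = -(s*n + 2)/7 = -(n*s + 2)/7 = -(2 + n*s)/7 = -2/7 - n*s/7)
q(r, f) = r + 2*f (q(r, f) = (f + r) + f = r + 2*f)
x = -126 (x = 18*(-7) = -126)
q(-33, G(-4, 3))*53 + x = (-33 + 2*(-2/7 - ⅐*3*(-4)))*53 - 126 = (-33 + 2*(-2/7 + 12/7))*53 - 126 = (-33 + 2*(10/7))*53 - 126 = (-33 + 20/7)*53 - 126 = -211/7*53 - 126 = -11183/7 - 126 = -12065/7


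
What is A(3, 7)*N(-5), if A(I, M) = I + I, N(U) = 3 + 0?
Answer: 18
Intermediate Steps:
N(U) = 3
A(I, M) = 2*I
A(3, 7)*N(-5) = (2*3)*3 = 6*3 = 18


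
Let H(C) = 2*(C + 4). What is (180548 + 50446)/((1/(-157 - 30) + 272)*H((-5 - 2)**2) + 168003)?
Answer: 43195878/36808039 ≈ 1.1735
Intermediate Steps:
H(C) = 8 + 2*C (H(C) = 2*(4 + C) = 8 + 2*C)
(180548 + 50446)/((1/(-157 - 30) + 272)*H((-5 - 2)**2) + 168003) = (180548 + 50446)/((1/(-157 - 30) + 272)*(8 + 2*(-5 - 2)**2) + 168003) = 230994/((1/(-187) + 272)*(8 + 2*(-7)**2) + 168003) = 230994/((-1/187 + 272)*(8 + 2*49) + 168003) = 230994/(50863*(8 + 98)/187 + 168003) = 230994/((50863/187)*106 + 168003) = 230994/(5391478/187 + 168003) = 230994/(36808039/187) = 230994*(187/36808039) = 43195878/36808039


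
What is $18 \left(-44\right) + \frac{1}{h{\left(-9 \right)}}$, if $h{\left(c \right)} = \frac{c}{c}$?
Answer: $-791$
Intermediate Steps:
$h{\left(c \right)} = 1$
$18 \left(-44\right) + \frac{1}{h{\left(-9 \right)}} = 18 \left(-44\right) + 1^{-1} = -792 + 1 = -791$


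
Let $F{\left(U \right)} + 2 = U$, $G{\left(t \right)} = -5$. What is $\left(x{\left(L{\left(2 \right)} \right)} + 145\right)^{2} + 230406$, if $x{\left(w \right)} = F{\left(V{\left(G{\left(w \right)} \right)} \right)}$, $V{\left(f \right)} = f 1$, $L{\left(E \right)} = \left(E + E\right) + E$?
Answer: $249450$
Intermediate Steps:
$L{\left(E \right)} = 3 E$ ($L{\left(E \right)} = 2 E + E = 3 E$)
$V{\left(f \right)} = f$
$F{\left(U \right)} = -2 + U$
$x{\left(w \right)} = -7$ ($x{\left(w \right)} = -2 - 5 = -7$)
$\left(x{\left(L{\left(2 \right)} \right)} + 145\right)^{2} + 230406 = \left(-7 + 145\right)^{2} + 230406 = 138^{2} + 230406 = 19044 + 230406 = 249450$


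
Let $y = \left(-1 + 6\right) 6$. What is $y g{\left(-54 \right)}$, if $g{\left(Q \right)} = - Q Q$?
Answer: $-87480$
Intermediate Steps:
$g{\left(Q \right)} = - Q^{2}$
$y = 30$ ($y = 5 \cdot 6 = 30$)
$y g{\left(-54 \right)} = 30 \left(- \left(-54\right)^{2}\right) = 30 \left(\left(-1\right) 2916\right) = 30 \left(-2916\right) = -87480$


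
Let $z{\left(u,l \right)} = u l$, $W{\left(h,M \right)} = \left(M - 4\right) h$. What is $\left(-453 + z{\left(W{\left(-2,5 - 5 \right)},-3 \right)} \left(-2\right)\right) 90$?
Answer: $-36450$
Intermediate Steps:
$W{\left(h,M \right)} = h \left(-4 + M\right)$ ($W{\left(h,M \right)} = \left(-4 + M\right) h = h \left(-4 + M\right)$)
$z{\left(u,l \right)} = l u$
$\left(-453 + z{\left(W{\left(-2,5 - 5 \right)},-3 \right)} \left(-2\right)\right) 90 = \left(-453 + - 3 \left(- 2 \left(-4 + \left(5 - 5\right)\right)\right) \left(-2\right)\right) 90 = \left(-453 + - 3 \left(- 2 \left(-4 + 0\right)\right) \left(-2\right)\right) 90 = \left(-453 + - 3 \left(\left(-2\right) \left(-4\right)\right) \left(-2\right)\right) 90 = \left(-453 + \left(-3\right) 8 \left(-2\right)\right) 90 = \left(-453 - -48\right) 90 = \left(-453 + 48\right) 90 = \left(-405\right) 90 = -36450$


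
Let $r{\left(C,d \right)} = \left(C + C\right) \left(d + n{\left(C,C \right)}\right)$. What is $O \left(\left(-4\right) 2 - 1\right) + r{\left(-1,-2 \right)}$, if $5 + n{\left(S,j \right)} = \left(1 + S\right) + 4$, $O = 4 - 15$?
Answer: $105$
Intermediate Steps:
$O = -11$
$n{\left(S,j \right)} = S$ ($n{\left(S,j \right)} = -5 + \left(\left(1 + S\right) + 4\right) = -5 + \left(5 + S\right) = S$)
$r{\left(C,d \right)} = 2 C \left(C + d\right)$ ($r{\left(C,d \right)} = \left(C + C\right) \left(d + C\right) = 2 C \left(C + d\right)$)
$O \left(\left(-4\right) 2 - 1\right) + r{\left(-1,-2 \right)} = - 11 \left(\left(-4\right) 2 - 1\right) + 2 \left(-1\right) \left(-1 - 2\right) = - 11 \left(-8 - 1\right) + 2 \left(-1\right) \left(-3\right) = \left(-11\right) \left(-9\right) + 6 = 99 + 6 = 105$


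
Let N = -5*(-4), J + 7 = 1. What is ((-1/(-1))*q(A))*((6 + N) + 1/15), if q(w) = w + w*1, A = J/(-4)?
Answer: 391/5 ≈ 78.200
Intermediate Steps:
J = -6 (J = -7 + 1 = -6)
N = 20
A = 3/2 (A = -6/(-4) = -6*(-¼) = 3/2 ≈ 1.5000)
q(w) = 2*w (q(w) = w + w = 2*w)
((-1/(-1))*q(A))*((6 + N) + 1/15) = ((-1/(-1))*(2*(3/2)))*((6 + 20) + 1/15) = (-1*(-1)*3)*(26 + 1/15) = (1*3)*(391/15) = 3*(391/15) = 391/5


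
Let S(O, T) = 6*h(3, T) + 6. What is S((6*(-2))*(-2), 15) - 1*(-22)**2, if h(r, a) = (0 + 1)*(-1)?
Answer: -484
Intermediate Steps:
h(r, a) = -1 (h(r, a) = 1*(-1) = -1)
S(O, T) = 0 (S(O, T) = 6*(-1) + 6 = -6 + 6 = 0)
S((6*(-2))*(-2), 15) - 1*(-22)**2 = 0 - 1*(-22)**2 = 0 - 1*484 = 0 - 484 = -484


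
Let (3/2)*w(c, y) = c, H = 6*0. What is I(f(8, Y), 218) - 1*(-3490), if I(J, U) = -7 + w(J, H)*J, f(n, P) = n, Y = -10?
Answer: 10577/3 ≈ 3525.7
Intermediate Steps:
H = 0
w(c, y) = 2*c/3
I(J, U) = -7 + 2*J**2/3 (I(J, U) = -7 + (2*J/3)*J = -7 + 2*J**2/3)
I(f(8, Y), 218) - 1*(-3490) = (-7 + (2/3)*8**2) - 1*(-3490) = (-7 + (2/3)*64) + 3490 = (-7 + 128/3) + 3490 = 107/3 + 3490 = 10577/3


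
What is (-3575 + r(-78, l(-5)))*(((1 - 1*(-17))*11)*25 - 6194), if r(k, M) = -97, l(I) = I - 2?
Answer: 4567968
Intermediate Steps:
l(I) = -2 + I
(-3575 + r(-78, l(-5)))*(((1 - 1*(-17))*11)*25 - 6194) = (-3575 - 97)*(((1 - 1*(-17))*11)*25 - 6194) = -3672*(((1 + 17)*11)*25 - 6194) = -3672*((18*11)*25 - 6194) = -3672*(198*25 - 6194) = -3672*(4950 - 6194) = -3672*(-1244) = 4567968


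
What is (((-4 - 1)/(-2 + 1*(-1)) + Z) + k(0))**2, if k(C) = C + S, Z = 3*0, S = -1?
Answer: 4/9 ≈ 0.44444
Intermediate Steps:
Z = 0
k(C) = -1 + C (k(C) = C - 1 = -1 + C)
(((-4 - 1)/(-2 + 1*(-1)) + Z) + k(0))**2 = (((-4 - 1)/(-2 + 1*(-1)) + 0) + (-1 + 0))**2 = ((-5/(-2 - 1) + 0) - 1)**2 = ((-5/(-3) + 0) - 1)**2 = ((-5*(-1/3) + 0) - 1)**2 = ((5/3 + 0) - 1)**2 = (5/3 - 1)**2 = (2/3)**2 = 4/9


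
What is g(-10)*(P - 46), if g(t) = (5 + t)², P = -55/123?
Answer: -142825/123 ≈ -1161.2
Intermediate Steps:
P = -55/123 (P = -55*1/123 = -55/123 ≈ -0.44715)
g(-10)*(P - 46) = (5 - 10)²*(-55/123 - 46) = (-5)²*(-5713/123) = 25*(-5713/123) = -142825/123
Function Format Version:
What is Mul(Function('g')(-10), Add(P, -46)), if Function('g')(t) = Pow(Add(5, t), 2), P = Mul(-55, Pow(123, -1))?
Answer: Rational(-142825, 123) ≈ -1161.2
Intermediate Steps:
P = Rational(-55, 123) (P = Mul(-55, Rational(1, 123)) = Rational(-55, 123) ≈ -0.44715)
Mul(Function('g')(-10), Add(P, -46)) = Mul(Pow(Add(5, -10), 2), Add(Rational(-55, 123), -46)) = Mul(Pow(-5, 2), Rational(-5713, 123)) = Mul(25, Rational(-5713, 123)) = Rational(-142825, 123)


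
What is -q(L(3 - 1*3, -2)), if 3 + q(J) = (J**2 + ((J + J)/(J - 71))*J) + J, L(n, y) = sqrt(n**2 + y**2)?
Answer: -199/69 ≈ -2.8841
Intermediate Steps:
q(J) = -3 + J + J**2 + 2*J**2/(-71 + J) (q(J) = -3 + ((J**2 + ((J + J)/(J - 71))*J) + J) = -3 + ((J**2 + ((2*J)/(-71 + J))*J) + J) = -3 + ((J**2 + (2*J/(-71 + J))*J) + J) = -3 + ((J**2 + 2*J**2/(-71 + J)) + J) = -3 + (J + J**2 + 2*J**2/(-71 + J)) = -3 + J + J**2 + 2*J**2/(-71 + J))
-q(L(3 - 1*3, -2)) = -(213 + (sqrt((3 - 1*3)**2 + (-2)**2))**3 - 74*sqrt((3 - 1*3)**2 + (-2)**2) - (272 + 68*(3 - 1*3)**2))/(-71 + sqrt((3 - 1*3)**2 + (-2)**2)) = -(213 + (sqrt((3 - 3)**2 + 4))**3 - 74*sqrt((3 - 3)**2 + 4) - (272 + 68*(3 - 3)**2))/(-71 + sqrt((3 - 3)**2 + 4)) = -(213 + (sqrt(0**2 + 4))**3 - 74*sqrt(0**2 + 4) - 68*(sqrt(0**2 + 4))**2)/(-71 + sqrt(0**2 + 4)) = -(213 + (sqrt(0 + 4))**3 - 74*sqrt(0 + 4) - 68*(sqrt(0 + 4))**2)/(-71 + sqrt(0 + 4)) = -(213 + (sqrt(4))**3 - 74*sqrt(4) - 68*(sqrt(4))**2)/(-71 + sqrt(4)) = -(213 + 2**3 - 74*2 - 68*2**2)/(-71 + 2) = -(213 + 8 - 148 - 68*4)/(-69) = -(-1)*(213 + 8 - 148 - 272)/69 = -(-1)*(-199)/69 = -1*199/69 = -199/69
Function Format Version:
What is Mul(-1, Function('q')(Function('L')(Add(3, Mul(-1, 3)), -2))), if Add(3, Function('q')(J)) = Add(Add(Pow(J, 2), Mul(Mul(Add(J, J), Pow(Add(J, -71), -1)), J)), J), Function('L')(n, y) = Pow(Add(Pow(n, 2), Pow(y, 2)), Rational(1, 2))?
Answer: Rational(-199, 69) ≈ -2.8841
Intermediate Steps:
Function('q')(J) = Add(-3, J, Pow(J, 2), Mul(2, Pow(J, 2), Pow(Add(-71, J), -1))) (Function('q')(J) = Add(-3, Add(Add(Pow(J, 2), Mul(Mul(Add(J, J), Pow(Add(J, -71), -1)), J)), J)) = Add(-3, Add(Add(Pow(J, 2), Mul(Mul(Mul(2, J), Pow(Add(-71, J), -1)), J)), J)) = Add(-3, Add(Add(Pow(J, 2), Mul(Mul(2, J, Pow(Add(-71, J), -1)), J)), J)) = Add(-3, Add(Add(Pow(J, 2), Mul(2, Pow(J, 2), Pow(Add(-71, J), -1))), J)) = Add(-3, Add(J, Pow(J, 2), Mul(2, Pow(J, 2), Pow(Add(-71, J), -1)))) = Add(-3, J, Pow(J, 2), Mul(2, Pow(J, 2), Pow(Add(-71, J), -1))))
Mul(-1, Function('q')(Function('L')(Add(3, Mul(-1, 3)), -2))) = Mul(-1, Mul(Pow(Add(-71, Pow(Add(Pow(Add(3, Mul(-1, 3)), 2), Pow(-2, 2)), Rational(1, 2))), -1), Add(213, Pow(Pow(Add(Pow(Add(3, Mul(-1, 3)), 2), Pow(-2, 2)), Rational(1, 2)), 3), Mul(-74, Pow(Add(Pow(Add(3, Mul(-1, 3)), 2), Pow(-2, 2)), Rational(1, 2))), Mul(-68, Pow(Pow(Add(Pow(Add(3, Mul(-1, 3)), 2), Pow(-2, 2)), Rational(1, 2)), 2))))) = Mul(-1, Mul(Pow(Add(-71, Pow(Add(Pow(Add(3, -3), 2), 4), Rational(1, 2))), -1), Add(213, Pow(Pow(Add(Pow(Add(3, -3), 2), 4), Rational(1, 2)), 3), Mul(-74, Pow(Add(Pow(Add(3, -3), 2), 4), Rational(1, 2))), Mul(-68, Pow(Pow(Add(Pow(Add(3, -3), 2), 4), Rational(1, 2)), 2))))) = Mul(-1, Mul(Pow(Add(-71, Pow(Add(Pow(0, 2), 4), Rational(1, 2))), -1), Add(213, Pow(Pow(Add(Pow(0, 2), 4), Rational(1, 2)), 3), Mul(-74, Pow(Add(Pow(0, 2), 4), Rational(1, 2))), Mul(-68, Pow(Pow(Add(Pow(0, 2), 4), Rational(1, 2)), 2))))) = Mul(-1, Mul(Pow(Add(-71, Pow(Add(0, 4), Rational(1, 2))), -1), Add(213, Pow(Pow(Add(0, 4), Rational(1, 2)), 3), Mul(-74, Pow(Add(0, 4), Rational(1, 2))), Mul(-68, Pow(Pow(Add(0, 4), Rational(1, 2)), 2))))) = Mul(-1, Mul(Pow(Add(-71, Pow(4, Rational(1, 2))), -1), Add(213, Pow(Pow(4, Rational(1, 2)), 3), Mul(-74, Pow(4, Rational(1, 2))), Mul(-68, Pow(Pow(4, Rational(1, 2)), 2))))) = Mul(-1, Mul(Pow(Add(-71, 2), -1), Add(213, Pow(2, 3), Mul(-74, 2), Mul(-68, Pow(2, 2))))) = Mul(-1, Mul(Pow(-69, -1), Add(213, 8, -148, Mul(-68, 4)))) = Mul(-1, Mul(Rational(-1, 69), Add(213, 8, -148, -272))) = Mul(-1, Mul(Rational(-1, 69), -199)) = Mul(-1, Rational(199, 69)) = Rational(-199, 69)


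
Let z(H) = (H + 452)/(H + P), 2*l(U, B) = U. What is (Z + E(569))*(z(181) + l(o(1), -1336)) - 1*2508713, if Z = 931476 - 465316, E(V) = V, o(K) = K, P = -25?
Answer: -19838303/52 ≈ -3.8151e+5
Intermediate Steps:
l(U, B) = U/2
z(H) = (452 + H)/(-25 + H) (z(H) = (H + 452)/(H - 25) = (452 + H)/(-25 + H))
Z = 466160
(Z + E(569))*(z(181) + l(o(1), -1336)) - 1*2508713 = (466160 + 569)*((452 + 181)/(-25 + 181) + (1/2)*1) - 1*2508713 = 466729*(633/156 + 1/2) - 2508713 = 466729*((1/156)*633 + 1/2) - 2508713 = 466729*(211/52 + 1/2) - 2508713 = 466729*(237/52) - 2508713 = 110614773/52 - 2508713 = -19838303/52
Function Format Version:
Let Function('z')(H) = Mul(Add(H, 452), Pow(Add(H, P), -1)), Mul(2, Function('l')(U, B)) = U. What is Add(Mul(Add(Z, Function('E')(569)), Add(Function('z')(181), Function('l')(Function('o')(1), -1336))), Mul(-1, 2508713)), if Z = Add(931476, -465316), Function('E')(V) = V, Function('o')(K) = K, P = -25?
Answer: Rational(-19838303, 52) ≈ -3.8151e+5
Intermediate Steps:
Function('l')(U, B) = Mul(Rational(1, 2), U)
Function('z')(H) = Mul(Pow(Add(-25, H), -1), Add(452, H)) (Function('z')(H) = Mul(Add(H, 452), Pow(Add(H, -25), -1)) = Mul(Add(452, H), Pow(Add(-25, H), -1)) = Mul(Pow(Add(-25, H), -1), Add(452, H)))
Z = 466160
Add(Mul(Add(Z, Function('E')(569)), Add(Function('z')(181), Function('l')(Function('o')(1), -1336))), Mul(-1, 2508713)) = Add(Mul(Add(466160, 569), Add(Mul(Pow(Add(-25, 181), -1), Add(452, 181)), Mul(Rational(1, 2), 1))), Mul(-1, 2508713)) = Add(Mul(466729, Add(Mul(Pow(156, -1), 633), Rational(1, 2))), -2508713) = Add(Mul(466729, Add(Mul(Rational(1, 156), 633), Rational(1, 2))), -2508713) = Add(Mul(466729, Add(Rational(211, 52), Rational(1, 2))), -2508713) = Add(Mul(466729, Rational(237, 52)), -2508713) = Add(Rational(110614773, 52), -2508713) = Rational(-19838303, 52)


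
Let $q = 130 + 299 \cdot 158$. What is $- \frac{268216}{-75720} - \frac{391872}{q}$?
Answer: $- \frac{40785143}{8622615} \approx -4.73$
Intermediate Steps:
$q = 47372$ ($q = 130 + 47242 = 47372$)
$- \frac{268216}{-75720} - \frac{391872}{q} = - \frac{268216}{-75720} - \frac{391872}{47372} = \left(-268216\right) \left(- \frac{1}{75720}\right) - \frac{7536}{911} = \frac{33527}{9465} - \frac{7536}{911} = - \frac{40785143}{8622615}$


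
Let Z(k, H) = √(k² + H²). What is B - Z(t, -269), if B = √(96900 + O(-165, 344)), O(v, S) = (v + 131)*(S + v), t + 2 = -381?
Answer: √90814 - 5*√8762 ≈ -166.67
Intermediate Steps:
t = -383 (t = -2 - 381 = -383)
O(v, S) = (131 + v)*(S + v)
Z(k, H) = √(H² + k²)
B = √90814 (B = √(96900 + ((-165)² + 131*344 + 131*(-165) + 344*(-165))) = √(96900 + (27225 + 45064 - 21615 - 56760)) = √(96900 - 6086) = √90814 ≈ 301.35)
B - Z(t, -269) = √90814 - √((-269)² + (-383)²) = √90814 - √(72361 + 146689) = √90814 - √219050 = √90814 - 5*√8762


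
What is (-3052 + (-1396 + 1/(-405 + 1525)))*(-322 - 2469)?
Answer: 13904089369/1120 ≈ 1.2414e+7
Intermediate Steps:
(-3052 + (-1396 + 1/(-405 + 1525)))*(-322 - 2469) = (-3052 + (-1396 + 1/1120))*(-2791) = (-3052 - 1563519/1120)*(-2791) = -4981759/1120*(-2791) = 13904089369/1120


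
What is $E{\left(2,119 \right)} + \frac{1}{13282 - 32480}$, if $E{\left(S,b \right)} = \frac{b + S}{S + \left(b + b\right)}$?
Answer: $\frac{1161359}{2303760} \approx 0.50411$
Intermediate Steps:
$E{\left(S,b \right)} = \frac{S + b}{S + 2 b}$
$E{\left(2,119 \right)} + \frac{1}{13282 - 32480} = \frac{2 + 119}{2 + 2 \cdot 119} + \frac{1}{13282 - 32480} = \frac{1}{2 + 238} \cdot 121 + \frac{1}{-19198} = \frac{1}{240} \cdot 121 - \frac{1}{19198} = \frac{121}{240} - \frac{1}{19198} = \frac{1161359}{2303760}$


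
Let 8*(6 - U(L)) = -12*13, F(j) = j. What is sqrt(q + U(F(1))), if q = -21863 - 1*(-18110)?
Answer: I*sqrt(14910)/2 ≈ 61.053*I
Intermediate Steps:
U(L) = 51/2 (U(L) = 6 - (-3)*13/2 = 6 - 1/8*(-156) = 6 + 39/2 = 51/2)
q = -3753 (q = -21863 + 18110 = -3753)
sqrt(q + U(F(1))) = sqrt(-3753 + 51/2) = sqrt(-7455/2) = I*sqrt(14910)/2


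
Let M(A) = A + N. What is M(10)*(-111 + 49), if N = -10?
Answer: 0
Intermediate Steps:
M(A) = -10 + A (M(A) = A - 10 = -10 + A)
M(10)*(-111 + 49) = (-10 + 10)*(-111 + 49) = 0*(-62) = 0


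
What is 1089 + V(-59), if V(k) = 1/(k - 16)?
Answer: 81674/75 ≈ 1089.0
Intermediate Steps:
V(k) = 1/(-16 + k)
1089 + V(-59) = 1089 + 1/(-16 - 59) = 1089 + 1/(-75) = 1089 - 1/75 = 81674/75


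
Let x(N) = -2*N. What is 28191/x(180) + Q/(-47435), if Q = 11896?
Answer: -89434843/1138440 ≈ -78.559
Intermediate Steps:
28191/x(180) + Q/(-47435) = 28191/((-2*180)) + 11896/(-47435) = 28191/(-360) + 11896*(-1/47435) = 28191*(-1/360) - 11896/47435 = -9397/120 - 11896/47435 = -89434843/1138440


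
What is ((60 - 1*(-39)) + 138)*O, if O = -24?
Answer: -5688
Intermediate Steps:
((60 - 1*(-39)) + 138)*O = ((60 - 1*(-39)) + 138)*(-24) = ((60 + 39) + 138)*(-24) = (99 + 138)*(-24) = 237*(-24) = -5688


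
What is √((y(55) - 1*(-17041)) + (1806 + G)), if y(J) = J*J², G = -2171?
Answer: 129*√11 ≈ 427.84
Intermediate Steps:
y(J) = J³
√((y(55) - 1*(-17041)) + (1806 + G)) = √((55³ - 1*(-17041)) + (1806 - 2171)) = √((166375 + 17041) - 365) = √(183416 - 365) = √183051 = 129*√11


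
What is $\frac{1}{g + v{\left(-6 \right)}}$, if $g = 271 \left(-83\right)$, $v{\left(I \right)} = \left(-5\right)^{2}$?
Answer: $- \frac{1}{22468} \approx -4.4508 \cdot 10^{-5}$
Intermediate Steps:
$v{\left(I \right)} = 25$
$g = -22493$
$\frac{1}{g + v{\left(-6 \right)}} = \frac{1}{-22493 + 25} = \frac{1}{-22468} = - \frac{1}{22468}$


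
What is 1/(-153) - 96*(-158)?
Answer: 2320703/153 ≈ 15168.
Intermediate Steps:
1/(-153) - 96*(-158) = -1/153 + 15168 = 2320703/153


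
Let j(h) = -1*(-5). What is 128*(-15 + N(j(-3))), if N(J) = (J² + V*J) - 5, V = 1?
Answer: 1280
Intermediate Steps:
j(h) = 5
N(J) = -5 + J + J² (N(J) = (J² + 1*J) - 5 = (J² + J) - 5 = (J + J²) - 5 = -5 + J + J²)
128*(-15 + N(j(-3))) = 128*(-15 + (-5 + 5 + 5²)) = 128*(-15 + (-5 + 5 + 25)) = 128*(-15 + 25) = 128*10 = 1280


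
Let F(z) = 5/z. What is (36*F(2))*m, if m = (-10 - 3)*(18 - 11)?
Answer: -8190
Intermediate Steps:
m = -91 (m = -13*7 = -91)
(36*F(2))*m = (36*(5/2))*(-91) = 90*(-91) = -8190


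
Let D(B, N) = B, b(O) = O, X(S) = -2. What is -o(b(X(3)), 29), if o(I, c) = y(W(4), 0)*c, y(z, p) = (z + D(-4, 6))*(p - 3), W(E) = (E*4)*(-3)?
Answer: -4524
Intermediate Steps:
W(E) = -12*E (W(E) = (4*E)*(-3) = -12*E)
y(z, p) = (-4 + z)*(-3 + p) (y(z, p) = (z - 4)*(p - 3) = (-4 + z)*(-3 + p))
o(I, c) = 156*c (o(I, c) = (12 - 4*0 - (-36)*4 + 0*(-12*4))*c = (12 + 0 - 3*(-48) + 0*(-48))*c = (12 + 0 + 144 + 0)*c = 156*c)
-o(b(X(3)), 29) = -156*29 = -1*4524 = -4524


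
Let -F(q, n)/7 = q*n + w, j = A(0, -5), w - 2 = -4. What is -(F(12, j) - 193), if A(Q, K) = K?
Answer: -241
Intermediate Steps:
w = -2 (w = 2 - 4 = -2)
j = -5
F(q, n) = 14 - 7*n*q (F(q, n) = -7*(q*n - 2) = -7*(n*q - 2) = -7*(-2 + n*q) = 14 - 7*n*q)
-(F(12, j) - 193) = -((14 - 7*(-5)*12) - 193) = -((14 + 420) - 193) = -(434 - 193) = -1*241 = -241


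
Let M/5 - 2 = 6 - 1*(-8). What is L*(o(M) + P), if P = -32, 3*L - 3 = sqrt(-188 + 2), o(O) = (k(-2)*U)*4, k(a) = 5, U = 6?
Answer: 88 + 88*I*sqrt(186)/3 ≈ 88.0 + 400.05*I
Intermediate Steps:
M = 80 (M = 10 + 5*(6 - 1*(-8)) = 10 + 5*(6 + 8) = 10 + 5*14 = 10 + 70 = 80)
o(O) = 120 (o(O) = (5*6)*4 = 30*4 = 120)
L = 1 + I*sqrt(186)/3 (L = 1 + sqrt(-188 + 2)/3 = 1 + sqrt(-186)/3 = 1 + (I*sqrt(186))/3 = 1 + I*sqrt(186)/3 ≈ 1.0 + 4.5461*I)
L*(o(M) + P) = (1 + I*sqrt(186)/3)*(120 - 32) = (1 + I*sqrt(186)/3)*88 = 88 + 88*I*sqrt(186)/3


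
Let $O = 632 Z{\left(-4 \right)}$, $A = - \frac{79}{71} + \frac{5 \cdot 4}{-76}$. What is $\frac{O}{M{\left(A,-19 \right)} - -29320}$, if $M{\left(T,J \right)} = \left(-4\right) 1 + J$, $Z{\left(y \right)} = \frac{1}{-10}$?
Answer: $- \frac{316}{146485} \approx -0.0021572$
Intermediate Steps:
$Z{\left(y \right)} = - \frac{1}{10}$
$A = - \frac{1856}{1349}$ ($A = \left(-79\right) \frac{1}{71} + 20 \left(- \frac{1}{76}\right) = - \frac{79}{71} - \frac{5}{19} = - \frac{1856}{1349} \approx -1.3758$)
$M{\left(T,J \right)} = -4 + J$
$O = - \frac{316}{5}$ ($O = 632 \left(- \frac{1}{10}\right) = - \frac{316}{5} \approx -63.2$)
$\frac{O}{M{\left(A,-19 \right)} - -29320} = - \frac{316}{5 \left(\left(-4 - 19\right) - -29320\right)} = - \frac{316}{5 \left(-23 + 29320\right)} = - \frac{316}{5 \cdot 29297} = \left(- \frac{316}{5}\right) \frac{1}{29297} = - \frac{316}{146485}$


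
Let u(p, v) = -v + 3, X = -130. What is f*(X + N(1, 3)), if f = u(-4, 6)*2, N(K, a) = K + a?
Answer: 756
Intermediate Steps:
u(p, v) = 3 - v
f = -6 (f = (3 - 1*6)*2 = (3 - 6)*2 = -3*2 = -6)
f*(X + N(1, 3)) = -6*(-130 + (1 + 3)) = -6*(-130 + 4) = -6*(-126) = 756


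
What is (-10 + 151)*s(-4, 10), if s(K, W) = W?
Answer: 1410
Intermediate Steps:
(-10 + 151)*s(-4, 10) = (-10 + 151)*10 = 141*10 = 1410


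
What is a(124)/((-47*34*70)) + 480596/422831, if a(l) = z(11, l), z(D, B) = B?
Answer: 13426759379/11824468915 ≈ 1.1355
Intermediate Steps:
a(l) = l
a(124)/((-47*34*70)) + 480596/422831 = 124/((-47*34*70)) + 480596/422831 = 124/((-1598*70)) + 480596*(1/422831) = 124/(-111860) + 480596/422831 = 124*(-1/111860) + 480596/422831 = -31/27965 + 480596/422831 = 13426759379/11824468915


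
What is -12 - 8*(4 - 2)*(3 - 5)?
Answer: 20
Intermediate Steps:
-12 - 8*(4 - 2)*(3 - 5) = -12 - 16*(-2) = -12 - 8*(-4) = -12 + 32 = 20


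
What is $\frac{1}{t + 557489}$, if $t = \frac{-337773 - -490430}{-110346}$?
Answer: $\frac{110346}{61516528537} \approx 1.7938 \cdot 10^{-6}$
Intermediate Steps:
$t = - \frac{152657}{110346}$ ($t = \left(-337773 + 490430\right) \left(- \frac{1}{110346}\right) = 152657 \left(- \frac{1}{110346}\right) = - \frac{152657}{110346} \approx -1.3834$)
$\frac{1}{t + 557489} = \frac{1}{- \frac{152657}{110346} + 557489} = \frac{1}{\frac{61516528537}{110346}} = \frac{110346}{61516528537}$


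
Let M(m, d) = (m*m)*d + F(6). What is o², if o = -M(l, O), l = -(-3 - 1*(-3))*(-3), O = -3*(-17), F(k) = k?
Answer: 36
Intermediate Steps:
O = 51
l = 0 (l = -(-3 + 3)*(-3) = -1*0*(-3) = 0*(-3) = 0)
M(m, d) = 6 + d*m² (M(m, d) = (m*m)*d + 6 = m²*d + 6 = d*m² + 6 = 6 + d*m²)
o = -6 (o = -(6 + 51*0²) = -(6 + 51*0) = -(6 + 0) = -1*6 = -6)
o² = (-6)² = 36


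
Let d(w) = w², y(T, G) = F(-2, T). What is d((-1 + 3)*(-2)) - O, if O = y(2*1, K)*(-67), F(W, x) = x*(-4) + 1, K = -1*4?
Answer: -453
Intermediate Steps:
K = -4
F(W, x) = 1 - 4*x (F(W, x) = -4*x + 1 = 1 - 4*x)
y(T, G) = 1 - 4*T
O = 469 (O = (1 - 8)*(-67) = -7*(-67) = 469)
d((-1 + 3)*(-2)) - O = ((-1 + 3)*(-2))² - 1*469 = (2*(-2))² - 469 = (-4)² - 469 = 16 - 469 = -453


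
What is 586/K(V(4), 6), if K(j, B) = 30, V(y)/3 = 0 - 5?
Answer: 293/15 ≈ 19.533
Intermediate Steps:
V(y) = -15 (V(y) = 3*(0 - 5) = 3*(-5) = -15)
586/K(V(4), 6) = 586/30 = 586*(1/30) = 293/15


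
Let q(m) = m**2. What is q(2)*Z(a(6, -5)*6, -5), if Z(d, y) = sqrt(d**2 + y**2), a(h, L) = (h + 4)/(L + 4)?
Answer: 20*sqrt(145) ≈ 240.83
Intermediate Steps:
a(h, L) = (4 + h)/(4 + L)
q(2)*Z(a(6, -5)*6, -5) = 2**2*sqrt((((4 + 6)/(4 - 5))*6)**2 + (-5)**2) = 4*sqrt(((10/(-1))*6)**2 + 25) = 4*sqrt((-1*10*6)**2 + 25) = 4*sqrt((-10*6)**2 + 25) = 4*sqrt((-60)**2 + 25) = 4*sqrt(3600 + 25) = 4*sqrt(3625) = 4*(5*sqrt(145)) = 20*sqrt(145)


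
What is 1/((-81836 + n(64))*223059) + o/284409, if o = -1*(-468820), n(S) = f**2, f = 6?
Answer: 2851398588933197/1729796982438600 ≈ 1.6484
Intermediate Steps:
n(S) = 36 (n(S) = 6**2 = 36)
o = 468820
1/((-81836 + n(64))*223059) + o/284409 = 1/((-81836 + 36)*223059) + 468820/284409 = (1/223059)/(-81800) + 468820*(1/284409) = -1/81800*1/223059 + 468820/284409 = -1/18246226200 + 468820/284409 = 2851398588933197/1729796982438600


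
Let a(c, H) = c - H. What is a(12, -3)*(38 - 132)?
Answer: -1410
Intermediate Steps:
a(12, -3)*(38 - 132) = (12 - 1*(-3))*(38 - 132) = (12 + 3)*(-94) = 15*(-94) = -1410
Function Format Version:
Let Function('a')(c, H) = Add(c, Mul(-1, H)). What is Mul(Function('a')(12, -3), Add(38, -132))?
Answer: -1410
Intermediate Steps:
Mul(Function('a')(12, -3), Add(38, -132)) = Mul(Add(12, Mul(-1, -3)), Add(38, -132)) = Mul(Add(12, 3), -94) = Mul(15, -94) = -1410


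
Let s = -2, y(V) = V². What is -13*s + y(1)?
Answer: 27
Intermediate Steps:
-13*s + y(1) = -13*(-2) + 1² = 26 + 1 = 27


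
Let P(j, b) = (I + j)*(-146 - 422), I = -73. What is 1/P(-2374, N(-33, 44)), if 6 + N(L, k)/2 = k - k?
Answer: 1/1389896 ≈ 7.1948e-7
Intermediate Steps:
N(L, k) = -12 (N(L, k) = -12 + 2*(k - k) = -12 + 2*0 = -12 + 0 = -12)
P(j, b) = 41464 - 568*j (P(j, b) = (-73 + j)*(-146 - 422) = (-73 + j)*(-568) = 41464 - 568*j)
1/P(-2374, N(-33, 44)) = 1/(41464 - 568*(-2374)) = 1/(41464 + 1348432) = 1/1389896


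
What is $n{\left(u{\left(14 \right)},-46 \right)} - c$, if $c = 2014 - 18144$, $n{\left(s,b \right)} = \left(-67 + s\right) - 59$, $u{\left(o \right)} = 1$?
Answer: $16005$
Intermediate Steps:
$n{\left(s,b \right)} = -126 + s$
$c = -16130$
$n{\left(u{\left(14 \right)},-46 \right)} - c = \left(-126 + 1\right) - -16130 = -125 + 16130 = 16005$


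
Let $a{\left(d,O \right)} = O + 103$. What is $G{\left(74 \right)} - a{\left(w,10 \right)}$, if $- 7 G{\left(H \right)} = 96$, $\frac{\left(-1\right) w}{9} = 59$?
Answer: $- \frac{887}{7} \approx -126.71$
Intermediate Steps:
$w = -531$ ($w = \left(-9\right) 59 = -531$)
$G{\left(H \right)} = - \frac{96}{7}$ ($G{\left(H \right)} = \left(- \frac{1}{7}\right) 96 = - \frac{96}{7}$)
$a{\left(d,O \right)} = 103 + O$
$G{\left(74 \right)} - a{\left(w,10 \right)} = - \frac{96}{7} - \left(103 + 10\right) = - \frac{96}{7} - 113 = - \frac{887}{7}$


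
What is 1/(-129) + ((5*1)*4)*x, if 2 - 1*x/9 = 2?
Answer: -1/129 ≈ -0.0077519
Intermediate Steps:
x = 0 (x = 18 - 9*2 = 18 - 18 = 0)
1/(-129) + ((5*1)*4)*x = 1/(-129) + ((5*1)*4)*0 = -1/129 + (5*4)*0 = -1/129 + 20*0 = -1/129 + 0 = -1/129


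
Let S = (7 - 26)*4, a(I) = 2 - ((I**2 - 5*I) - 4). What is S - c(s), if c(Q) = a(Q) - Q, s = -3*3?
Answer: 35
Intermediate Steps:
a(I) = 6 - I**2 + 5*I (a(I) = 2 - (-4 + I**2 - 5*I) = 2 + (4 - I**2 + 5*I) = 6 - I**2 + 5*I)
s = -9
c(Q) = 6 - Q**2 + 4*Q (c(Q) = (6 - Q**2 + 5*Q) - Q = 6 - Q**2 + 4*Q)
S = -76 (S = -19*4 = -76)
S - c(s) = -76 - (6 - 1*(-9)**2 + 4*(-9)) = -76 - (6 - 1*81 - 36) = -76 - (6 - 81 - 36) = -76 - 1*(-111) = -76 + 111 = 35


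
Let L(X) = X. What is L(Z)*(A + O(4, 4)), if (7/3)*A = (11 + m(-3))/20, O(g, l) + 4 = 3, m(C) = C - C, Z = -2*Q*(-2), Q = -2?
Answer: 214/35 ≈ 6.1143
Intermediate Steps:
Z = -8 (Z = -2*(-2)*(-2) = 4*(-2) = -8)
m(C) = 0
O(g, l) = -1 (O(g, l) = -4 + 3 = -1)
A = 33/140 (A = 3*((11 + 0)/20)/7 = 3*(11*(1/20))/7 = (3/7)*(11/20) = 33/140 ≈ 0.23571)
L(Z)*(A + O(4, 4)) = -8*(33/140 - 1) = -8*(-107/140) = 214/35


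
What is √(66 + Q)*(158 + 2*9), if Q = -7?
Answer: 176*√59 ≈ 1351.9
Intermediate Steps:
√(66 + Q)*(158 + 2*9) = √(66 - 7)*(158 + 2*9) = √59*(158 + 18) = √59*176 = 176*√59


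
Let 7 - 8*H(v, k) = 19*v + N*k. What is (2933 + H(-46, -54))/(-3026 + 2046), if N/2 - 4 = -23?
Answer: -22293/7840 ≈ -2.8435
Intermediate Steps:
N = -38 (N = 8 + 2*(-23) = 8 - 46 = -38)
H(v, k) = 7/8 - 19*v/8 + 19*k/4 (H(v, k) = 7/8 - (19*v - 38*k)/8 = 7/8 - (-38*k + 19*v)/8 = 7/8 + (-19*v/8 + 19*k/4) = 7/8 - 19*v/8 + 19*k/4)
(2933 + H(-46, -54))/(-3026 + 2046) = (2933 + (7/8 - 19/8*(-46) + (19/4)*(-54)))/(-3026 + 2046) = (2933 + (7/8 + 437/4 - 513/2))/(-980) = (2933 - 1171/8)*(-1/980) = (22293/8)*(-1/980) = -22293/7840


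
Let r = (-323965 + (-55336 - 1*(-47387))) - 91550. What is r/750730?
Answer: -211732/375365 ≈ -0.56407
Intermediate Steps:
r = -423464 (r = (-323965 + (-55336 + 47387)) - 91550 = (-323965 - 7949) - 91550 = -331914 - 91550 = -423464)
r/750730 = -423464/750730 = -423464*1/750730 = -211732/375365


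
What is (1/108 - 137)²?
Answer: 218892025/11664 ≈ 18766.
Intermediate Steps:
(1/108 - 137)² = (-14795/108)² = 218892025/11664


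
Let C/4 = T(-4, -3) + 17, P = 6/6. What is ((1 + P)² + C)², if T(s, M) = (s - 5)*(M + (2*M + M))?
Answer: 254016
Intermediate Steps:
T(s, M) = 4*M*(-5 + s) (T(s, M) = (-5 + s)*(M + 3*M) = (-5 + s)*(4*M) = 4*M*(-5 + s))
P = 1 (P = 6*(⅙) = 1)
C = 500 (C = 4*(4*(-3)*(-5 - 4) + 17) = 4*(4*(-3)*(-9) + 17) = 4*(108 + 17) = 4*125 = 500)
((1 + P)² + C)² = ((1 + 1)² + 500)² = (2² + 500)² = (4 + 500)² = 504² = 254016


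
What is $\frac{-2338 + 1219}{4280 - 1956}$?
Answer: $- \frac{1119}{2324} \approx -0.4815$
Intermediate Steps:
$\frac{-2338 + 1219}{4280 - 1956} = - \frac{1119}{2324}$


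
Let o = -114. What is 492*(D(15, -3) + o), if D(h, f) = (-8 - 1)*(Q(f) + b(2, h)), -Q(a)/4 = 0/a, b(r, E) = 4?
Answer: -73800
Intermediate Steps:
Q(a) = 0 (Q(a) = -0/a = -4*0 = 0)
D(h, f) = -36 (D(h, f) = (-8 - 1)*(0 + 4) = -9*4 = -36)
492*(D(15, -3) + o) = 492*(-36 - 114) = 492*(-150) = -73800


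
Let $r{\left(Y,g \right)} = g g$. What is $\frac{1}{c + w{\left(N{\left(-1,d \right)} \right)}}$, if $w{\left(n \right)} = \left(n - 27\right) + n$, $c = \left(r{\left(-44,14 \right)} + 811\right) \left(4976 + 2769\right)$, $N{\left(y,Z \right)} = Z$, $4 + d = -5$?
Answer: $\frac{1}{7799170} \approx 1.2822 \cdot 10^{-7}$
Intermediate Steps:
$d = -9$ ($d = -4 - 5 = -9$)
$r{\left(Y,g \right)} = g^{2}$
$c = 7799215$ ($c = \left(14^{2} + 811\right) \left(4976 + 2769\right) = \left(196 + 811\right) 7745 = 1007 \cdot 7745 = 7799215$)
$w{\left(n \right)} = -27 + 2 n$ ($w{\left(n \right)} = \left(-27 + n\right) + n = -27 + 2 n$)
$\frac{1}{c + w{\left(N{\left(-1,d \right)} \right)}} = \frac{1}{7799215 + \left(-27 + 2 \left(-9\right)\right)} = \frac{1}{7799215 - 45} = \frac{1}{7799170}$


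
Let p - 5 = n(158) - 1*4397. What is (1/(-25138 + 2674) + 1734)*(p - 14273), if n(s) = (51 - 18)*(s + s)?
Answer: -320852360275/22464 ≈ -1.4283e+7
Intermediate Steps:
n(s) = 66*s (n(s) = 33*(2*s) = 66*s)
p = 6036 (p = 5 + (66*158 - 1*4397) = 5 + (10428 - 4397) = 5 + 6031 = 6036)
(1/(-25138 + 2674) + 1734)*(p - 14273) = (1/(-25138 + 2674) + 1734)*(6036 - 14273) = (1/(-22464) + 1734)*(-8237) = (-1/22464 + 1734)*(-8237) = (38952575/22464)*(-8237) = -320852360275/22464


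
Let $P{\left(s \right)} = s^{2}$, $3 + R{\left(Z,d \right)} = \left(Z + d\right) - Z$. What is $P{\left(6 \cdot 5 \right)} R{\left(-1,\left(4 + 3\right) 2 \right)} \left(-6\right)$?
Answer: $-59400$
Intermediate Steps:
$R{\left(Z,d \right)} = -3 + d$ ($R{\left(Z,d \right)} = -3 + \left(\left(Z + d\right) - Z\right) = -3 + d$)
$P{\left(6 \cdot 5 \right)} R{\left(-1,\left(4 + 3\right) 2 \right)} \left(-6\right) = \left(6 \cdot 5\right)^{2} \left(-3 + \left(4 + 3\right) 2\right) \left(-6\right) = 30^{2} \left(-3 + 7 \cdot 2\right) \left(-6\right) = 900 \left(-3 + 14\right) \left(-6\right) = 900 \cdot 11 \left(-6\right) = 9900 \left(-6\right) = -59400$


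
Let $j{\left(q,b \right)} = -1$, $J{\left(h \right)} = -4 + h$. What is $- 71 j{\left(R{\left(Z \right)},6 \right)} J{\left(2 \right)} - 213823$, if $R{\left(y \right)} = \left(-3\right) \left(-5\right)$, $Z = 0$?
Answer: $-213965$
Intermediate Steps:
$R{\left(y \right)} = 15$
$- 71 j{\left(R{\left(Z \right)},6 \right)} J{\left(2 \right)} - 213823 = \left(-71\right) \left(-1\right) \left(-4 + 2\right) - 213823 = 71 \left(-2\right) - 213823 = -142 - 213823 = -213965$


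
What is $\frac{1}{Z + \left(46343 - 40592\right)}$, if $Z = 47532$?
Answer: $\frac{1}{53283} \approx 1.8768 \cdot 10^{-5}$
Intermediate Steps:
$\frac{1}{Z + \left(46343 - 40592\right)} = \frac{1}{47532 + \left(46343 - 40592\right)} = \frac{1}{47532 + 5751} = \frac{1}{53283}$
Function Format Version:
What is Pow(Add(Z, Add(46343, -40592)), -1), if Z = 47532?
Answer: Rational(1, 53283) ≈ 1.8768e-5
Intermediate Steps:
Pow(Add(Z, Add(46343, -40592)), -1) = Pow(Add(47532, Add(46343, -40592)), -1) = Pow(Add(47532, 5751), -1) = Pow(53283, -1) = Rational(1, 53283)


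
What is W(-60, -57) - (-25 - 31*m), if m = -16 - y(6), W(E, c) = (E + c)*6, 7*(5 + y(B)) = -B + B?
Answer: -1018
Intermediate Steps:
y(B) = -5 (y(B) = -5 + (-B + B)/7 = -5 + (⅐)*0 = -5 + 0 = -5)
W(E, c) = 6*E + 6*c
m = -11 (m = -16 - 1*(-5) = -16 + 5 = -11)
W(-60, -57) - (-25 - 31*m) = (6*(-60) + 6*(-57)) - (-25 - 31*(-11)) = (-360 - 342) - (-25 + 341) = -702 - 1*316 = -702 - 316 = -1018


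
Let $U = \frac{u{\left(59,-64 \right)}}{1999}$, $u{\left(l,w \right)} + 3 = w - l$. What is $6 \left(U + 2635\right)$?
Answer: $\frac{31603434}{1999} \approx 15810.0$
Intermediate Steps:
$u{\left(l,w \right)} = -3 + w - l$ ($u{\left(l,w \right)} = -3 - \left(l - w\right) = -3 + w - l$)
$U = - \frac{126}{1999}$ ($U = \frac{-3 - 64 - 59}{1999} = \left(-3 - 64 - 59\right) \frac{1}{1999} = \left(-126\right) \frac{1}{1999} = - \frac{126}{1999} \approx -0.063032$)
$6 \left(U + 2635\right) = 6 \left(- \frac{126}{1999} + 2635\right) = 6 \cdot \frac{5267239}{1999} = \frac{31603434}{1999}$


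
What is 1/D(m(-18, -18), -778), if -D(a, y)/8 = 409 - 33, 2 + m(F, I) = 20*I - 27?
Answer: -1/3008 ≈ -0.00033245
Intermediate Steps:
m(F, I) = -29 + 20*I (m(F, I) = -2 + (20*I - 27) = -2 + (-27 + 20*I) = -29 + 20*I)
D(a, y) = -3008 (D(a, y) = -8*(409 - 33) = -8*376 = -3008)
1/D(m(-18, -18), -778) = 1/(-3008) = -1/3008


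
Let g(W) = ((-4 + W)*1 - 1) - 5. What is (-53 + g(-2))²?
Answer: 4225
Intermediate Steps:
g(W) = -10 + W (g(W) = ((-4 + W) - 1) - 5 = (-5 + W) - 5 = -10 + W)
(-53 + g(-2))² = (-53 + (-10 - 2))² = (-53 - 12)² = (-65)² = 4225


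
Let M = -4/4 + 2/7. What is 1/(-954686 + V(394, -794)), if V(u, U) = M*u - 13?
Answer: -7/6684863 ≈ -1.0471e-6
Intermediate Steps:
M = -5/7 (M = -4*¼ + 2*(⅐) = -1 + 2/7 = -5/7 ≈ -0.71429)
V(u, U) = -13 - 5*u/7 (V(u, U) = -5*u/7 - 13 = -13 - 5*u/7)
1/(-954686 + V(394, -794)) = 1/(-954686 + (-13 - 5/7*394)) = 1/(-954686 + (-13 - 1970/7)) = 1/(-954686 - 2061/7) = 1/(-6684863/7) = -7/6684863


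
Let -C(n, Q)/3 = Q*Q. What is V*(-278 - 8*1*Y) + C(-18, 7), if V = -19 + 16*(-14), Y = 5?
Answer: 77127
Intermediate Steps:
C(n, Q) = -3*Q**2 (C(n, Q) = -3*Q*Q = -3*Q**2)
V = -243 (V = -19 - 224 = -243)
V*(-278 - 8*1*Y) + C(-18, 7) = -243*(-278 - 8*1*5) - 3*7**2 = -243*(-278 - 8*5) - 3*49 = -243*(-278 - 1*40) - 147 = -243*(-278 - 40) - 147 = -243*(-318) - 147 = 77274 - 147 = 77127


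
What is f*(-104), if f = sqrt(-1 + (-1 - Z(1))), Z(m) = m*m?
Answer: -104*I*sqrt(3) ≈ -180.13*I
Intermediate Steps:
Z(m) = m**2
f = I*sqrt(3) (f = sqrt(-1 + (-1 - 1*1**2)) = sqrt(-1 + (-1 - 1*1)) = sqrt(-1 + (-1 - 1)) = sqrt(-1 - 2) = sqrt(-3) = I*sqrt(3) ≈ 1.732*I)
f*(-104) = (I*sqrt(3))*(-104) = -104*I*sqrt(3)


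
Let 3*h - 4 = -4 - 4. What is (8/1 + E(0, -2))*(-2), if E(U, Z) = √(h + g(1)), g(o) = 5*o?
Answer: -16 - 2*√33/3 ≈ -19.830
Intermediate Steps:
h = -4/3 (h = 4/3 + (-4 - 4)/3 = 4/3 + (⅓)*(-8) = 4/3 - 8/3 = -4/3 ≈ -1.3333)
E(U, Z) = √33/3 (E(U, Z) = √(-4/3 + 5*1) = √(-4/3 + 5) = √(11/3) = √33/3)
(8/1 + E(0, -2))*(-2) = (8/1 + √33/3)*(-2) = (8*1 + √33/3)*(-2) = (8 + √33/3)*(-2) = -16 - 2*√33/3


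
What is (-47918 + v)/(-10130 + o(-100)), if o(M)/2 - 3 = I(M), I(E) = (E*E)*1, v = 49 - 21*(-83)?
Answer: -23063/4938 ≈ -4.6705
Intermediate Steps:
v = 1792 (v = 49 + 1743 = 1792)
I(E) = E² (I(E) = E²*1 = E²)
o(M) = 6 + 2*M²
(-47918 + v)/(-10130 + o(-100)) = (-47918 + 1792)/(-10130 + (6 + 2*(-100)²)) = -46126/(-10130 + (6 + 2*10000)) = -46126/(-10130 + (6 + 20000)) = -46126/(-10130 + 20006) = -46126/9876 = -46126*1/9876 = -23063/4938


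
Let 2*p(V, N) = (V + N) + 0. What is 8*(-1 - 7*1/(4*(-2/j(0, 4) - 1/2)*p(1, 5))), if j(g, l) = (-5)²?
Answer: 4/87 ≈ 0.045977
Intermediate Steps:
j(g, l) = 25
p(V, N) = N/2 + V/2 (p(V, N) = ((V + N) + 0)/2 = ((N + V) + 0)/2 = (N + V)/2 = N/2 + V/2)
8*(-1 - 7*1/(4*(-2/j(0, 4) - 1/2)*p(1, 5))) = 8*(-1 - 7*1/(4*((½)*5 + (½)*1)*(-2/25 - 1/2))) = 8*(-1 - 7*1/(4*(5/2 + ½)*(-2*1/25 - 1*½))) = 8*(-1 - 7*1/(12*(-2/25 - ½))) = 8*(-1 - 7/(12*(-29/50))) = 8*(-1 - 7/(-174/25)) = 8*(-1 - 7*(-25/174)) = 8*(-1 + 175/174) = 8*(1/174) = 4/87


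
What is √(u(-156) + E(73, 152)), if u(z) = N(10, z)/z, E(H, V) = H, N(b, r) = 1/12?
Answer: √1776515/156 ≈ 8.5440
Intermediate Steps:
N(b, r) = 1/12
u(z) = 1/(12*z)
√(u(-156) + E(73, 152)) = √((1/12)/(-156) + 73) = √((1/12)*(-1/156) + 73) = √(-1/1872 + 73) = √(136655/1872) = √1776515/156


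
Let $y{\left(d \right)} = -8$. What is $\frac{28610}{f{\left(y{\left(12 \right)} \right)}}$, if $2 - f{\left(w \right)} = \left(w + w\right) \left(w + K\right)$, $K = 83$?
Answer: $\frac{14305}{601} \approx 23.802$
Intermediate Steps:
$f{\left(w \right)} = 2 - 2 w \left(83 + w\right)$ ($f{\left(w \right)} = 2 - \left(w + w\right) \left(w + 83\right) = 2 - 2 w \left(83 + w\right)$)
$\frac{28610}{f{\left(y{\left(12 \right)} \right)}} = \frac{28610}{2 - -1328 - 2 \left(-8\right)^{2}} = \frac{28610}{2 + 1328 - 128} = \frac{28610}{1202} = 28610 \cdot \frac{1}{1202} = \frac{14305}{601}$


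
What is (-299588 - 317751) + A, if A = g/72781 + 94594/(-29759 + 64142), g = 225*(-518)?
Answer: -21162249521321/34279851 ≈ -6.1734e+5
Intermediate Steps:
g = -116550
A = 39415168/34279851 (A = -116550/72781 + 94594/(-29759 + 64142) = -116550*1/72781 + 94594/34383 = -116550/72781 + 94594*(1/34383) = -116550/72781 + 94594/34383 = 39415168/34279851 ≈ 1.1498)
(-299588 - 317751) + A = (-299588 - 317751) + 39415168/34279851 = -617339 + 39415168/34279851 = -21162249521321/34279851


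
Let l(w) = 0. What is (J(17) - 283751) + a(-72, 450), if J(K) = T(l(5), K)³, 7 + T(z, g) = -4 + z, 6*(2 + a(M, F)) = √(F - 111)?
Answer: -285084 + √339/6 ≈ -2.8508e+5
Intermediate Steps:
a(M, F) = -2 + √(-111 + F)/6 (a(M, F) = -2 + √(F - 111)/6 = -2 + √(-111 + F)/6)
T(z, g) = -11 + z (T(z, g) = -7 + (-4 + z) = -11 + z)
J(K) = -1331 (J(K) = (-11 + 0)³ = (-11)³ = -1331)
(J(17) - 283751) + a(-72, 450) = (-1331 - 283751) + (-2 + √(-111 + 450)/6) = -285082 + (-2 + √339/6) = -285084 + √339/6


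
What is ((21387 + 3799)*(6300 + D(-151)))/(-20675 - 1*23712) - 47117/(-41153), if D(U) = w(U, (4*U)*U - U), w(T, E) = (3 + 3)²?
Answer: -133980458441/37278739 ≈ -3594.0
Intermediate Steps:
w(T, E) = 36 (w(T, E) = 6² = 36)
D(U) = 36
((21387 + 3799)*(6300 + D(-151)))/(-20675 - 1*23712) - 47117/(-41153) = ((21387 + 3799)*(6300 + 36))/(-20675 - 1*23712) - 47117/(-41153) = (25186*6336)/(-20675 - 23712) - 47117*(-1/41153) = 159578496/(-44387) + 6731/5879 = 159578496*(-1/44387) + 6731/5879 = -22796928/6341 + 6731/5879 = -133980458441/37278739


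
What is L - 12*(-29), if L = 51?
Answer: 399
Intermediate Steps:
L - 12*(-29) = 51 - 12*(-29) = 51 + 348 = 399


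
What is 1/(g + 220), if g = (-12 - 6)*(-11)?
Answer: 1/418 ≈ 0.0023923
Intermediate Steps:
g = 198 (g = -18*(-11) = 198)
1/(g + 220) = 1/(198 + 220) = 1/418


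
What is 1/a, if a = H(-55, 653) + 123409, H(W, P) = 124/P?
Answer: 653/80586201 ≈ 8.1031e-6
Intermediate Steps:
a = 80586201/653 (a = 124/653 + 123409 = 80586201/653 ≈ 1.2341e+5)
1/a = 1/(80586201/653) = 653/80586201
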